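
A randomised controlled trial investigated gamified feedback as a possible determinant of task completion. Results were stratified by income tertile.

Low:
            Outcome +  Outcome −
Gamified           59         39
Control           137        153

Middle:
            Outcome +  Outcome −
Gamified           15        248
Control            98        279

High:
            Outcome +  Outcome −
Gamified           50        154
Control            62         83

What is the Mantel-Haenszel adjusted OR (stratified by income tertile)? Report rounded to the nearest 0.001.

0.527

OR_MH = Σ(aᵢdᵢ/nᵢ) / Σ(bᵢcᵢ/nᵢ), where nᵢ is the stratum total.
Stratum 1 (Low): n = 388; a·d/n = 59·153/388 = 23.2655; b·c/n = 39·137/388 = 13.7706
Stratum 2 (Middle): n = 640; a·d/n = 15·279/640 = 6.5391; b·c/n = 248·98/640 = 37.9750
Stratum 3 (High): n = 349; a·d/n = 50·83/349 = 11.8911; b·c/n = 154·62/349 = 27.3582
OR_MH = (23.2655 + 6.5391 + 11.8911) / (13.7706 + 37.9750 + 27.3582) = 41.6956 / 79.1038 = 0.52710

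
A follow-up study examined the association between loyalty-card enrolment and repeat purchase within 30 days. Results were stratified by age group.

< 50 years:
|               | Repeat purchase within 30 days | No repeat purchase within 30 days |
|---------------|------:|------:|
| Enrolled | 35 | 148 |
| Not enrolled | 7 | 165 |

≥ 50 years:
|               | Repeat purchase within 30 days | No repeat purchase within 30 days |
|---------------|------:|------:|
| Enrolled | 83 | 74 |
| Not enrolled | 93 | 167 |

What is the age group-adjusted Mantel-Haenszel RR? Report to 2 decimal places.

1.78

RR_MH = Σ(aᵢ·n₀ᵢ/nᵢ) / Σ(cᵢ·n₁ᵢ/nᵢ), with n₁ᵢ = aᵢ+bᵢ (exposed), n₀ᵢ = cᵢ+dᵢ (unexposed), nᵢ = n₁ᵢ+n₀ᵢ.
Stratum 1 (< 50 years): n₁ = 183, n₀ = 172, n = 355; a·n₀/n = 35·172/355 = 16.9577; c·n₁/n = 7·183/355 = 3.6085
Stratum 2 (≥ 50 years): n₁ = 157, n₀ = 260, n = 417; a·n₀/n = 83·260/417 = 51.7506; c·n₁/n = 93·157/417 = 35.0144
RR_MH = (16.9577 + 51.7506) / (3.6085 + 35.0144) = 68.7083 / 38.6228 = 1.77896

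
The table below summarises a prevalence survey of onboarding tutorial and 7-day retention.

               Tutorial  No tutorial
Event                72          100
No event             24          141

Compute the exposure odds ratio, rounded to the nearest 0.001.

Reading the table with exposure as columns: a = 72 (Tutorial, case), b = 24 (Tutorial, non-case), c = 100 (No tutorial, case), d = 141.
OR = (a·d)/(b·c) = (72 × 141) / (24 × 100) = 10152 / 2400 = 4.23000
The odds of 7-day retention are about 4.23 times as high in the tutorial group.

4.230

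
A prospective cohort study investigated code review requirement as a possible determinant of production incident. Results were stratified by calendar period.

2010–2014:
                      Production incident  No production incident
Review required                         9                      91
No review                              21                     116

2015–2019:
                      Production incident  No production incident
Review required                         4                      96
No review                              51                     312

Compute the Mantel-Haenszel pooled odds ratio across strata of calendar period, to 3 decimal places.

0.381

OR_MH = Σ(aᵢdᵢ/nᵢ) / Σ(bᵢcᵢ/nᵢ), where nᵢ is the stratum total.
Stratum 1 (2010–2014): n = 237; a·d/n = 9·116/237 = 4.4051; b·c/n = 91·21/237 = 8.0633
Stratum 2 (2015–2019): n = 463; a·d/n = 4·312/463 = 2.6955; b·c/n = 96·51/463 = 10.5745
OR_MH = (4.4051 + 2.6955) / (8.0633 + 10.5745) = 7.1005 / 18.6378 = 0.38097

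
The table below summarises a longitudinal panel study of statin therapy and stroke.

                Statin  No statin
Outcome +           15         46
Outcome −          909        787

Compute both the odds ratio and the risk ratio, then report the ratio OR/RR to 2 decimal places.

Reading the table with exposure as columns: a = 15 (Statin, case), b = 909 (Statin, non-case), c = 46 (No statin, case), d = 787.
OR = (15·787)/(909·46) = 11805/41814 = 0.28232
Risk in exposed = 15/924 = 0.01623; risk in unexposed = 46/833 = 0.05522; RR = 0.29397
OR/RR = 0.28232 / 0.29397 = 0.96037
The outcome is rare in both groups, so OR ≈ RR (ratio near 1).

0.96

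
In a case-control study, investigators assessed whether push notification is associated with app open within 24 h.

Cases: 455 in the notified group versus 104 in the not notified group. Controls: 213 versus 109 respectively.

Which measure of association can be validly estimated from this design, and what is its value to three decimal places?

From the description: a = 455, b = 213, c = 104, d = 109.
This is a case-control study: participants were sampled on outcome status, so risks in the source population cannot be estimated directly — relative risk is not valid here. The odds ratio is the appropriate measure.
OR = (a·d)/(b·c) = (455 × 109) / (213 × 104) = 49595 / 22152 = 2.23885

2.239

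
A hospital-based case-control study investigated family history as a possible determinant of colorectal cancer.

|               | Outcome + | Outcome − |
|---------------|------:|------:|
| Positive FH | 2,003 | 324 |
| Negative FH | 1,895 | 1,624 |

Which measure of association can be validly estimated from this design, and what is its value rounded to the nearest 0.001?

Cells: a = 2003, b = 324, c = 1895, d = 1624.
This is a hospital-based case-control study: participants were sampled on outcome status, so risks in the source population cannot be estimated directly — relative risk is not valid here. The odds ratio is the appropriate measure.
OR = (a·d)/(b·c) = (2003 × 1624) / (324 × 1895) = 3252872 / 613980 = 5.29801

5.298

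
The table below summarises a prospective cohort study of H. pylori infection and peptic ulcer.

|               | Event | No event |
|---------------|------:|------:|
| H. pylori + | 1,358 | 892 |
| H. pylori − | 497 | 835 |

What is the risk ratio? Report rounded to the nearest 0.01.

1.62

Cells: a = 1358, b = 892, c = 497, d = 835.
Risk in exposed = 1358/2250 = 0.60356; risk in unexposed = 497/1332 = 0.37312.
RR = 0.60356 / 0.37312 = 1.61758
The risk among the exposed is 1.62 times that among the unexposed.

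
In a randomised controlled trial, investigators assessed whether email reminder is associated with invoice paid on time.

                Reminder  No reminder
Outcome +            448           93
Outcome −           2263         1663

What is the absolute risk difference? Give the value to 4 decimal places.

Reading the table with exposure as columns: a = 448 (Reminder, case), b = 2263 (Reminder, non-case), c = 93 (No reminder, case), d = 1663.
Risk in exposed = 448/2711 = 0.165253; risk in unexposed = 93/1756 = 0.052961.
Risk difference = 0.165253 − 0.052961 = 0.112291

0.1123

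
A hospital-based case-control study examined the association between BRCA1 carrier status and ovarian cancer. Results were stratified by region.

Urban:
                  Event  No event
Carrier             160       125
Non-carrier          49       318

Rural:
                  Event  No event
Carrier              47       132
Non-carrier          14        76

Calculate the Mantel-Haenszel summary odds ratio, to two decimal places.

5.61

OR_MH = Σ(aᵢdᵢ/nᵢ) / Σ(bᵢcᵢ/nᵢ), where nᵢ is the stratum total.
Stratum 1 (Urban): n = 652; a·d/n = 160·318/652 = 78.0368; b·c/n = 125·49/652 = 9.3942
Stratum 2 (Rural): n = 269; a·d/n = 47·76/269 = 13.2788; b·c/n = 132·14/269 = 6.8699
OR_MH = (78.0368 + 13.2788) / (9.3942 + 6.8699) = 91.3156 / 16.2641 = 5.61456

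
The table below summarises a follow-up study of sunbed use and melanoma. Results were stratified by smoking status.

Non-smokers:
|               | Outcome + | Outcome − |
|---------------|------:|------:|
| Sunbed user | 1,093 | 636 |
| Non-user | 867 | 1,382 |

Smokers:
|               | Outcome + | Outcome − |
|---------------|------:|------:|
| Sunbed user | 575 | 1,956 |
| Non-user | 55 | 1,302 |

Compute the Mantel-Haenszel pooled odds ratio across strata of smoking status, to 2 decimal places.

3.44

OR_MH = Σ(aᵢdᵢ/nᵢ) / Σ(bᵢcᵢ/nᵢ), where nᵢ is the stratum total.
Stratum 1 (Non-smokers): n = 3978; a·d/n = 1093·1382/3978 = 379.7200; b·c/n = 636·867/3978 = 138.6154
Stratum 2 (Smokers): n = 3888; a·d/n = 575·1302/3888 = 192.5540; b·c/n = 1956·55/3888 = 27.6698
OR_MH = (379.7200 + 192.5540) / (138.6154 + 27.6698) = 572.2740 / 166.2851 = 3.44152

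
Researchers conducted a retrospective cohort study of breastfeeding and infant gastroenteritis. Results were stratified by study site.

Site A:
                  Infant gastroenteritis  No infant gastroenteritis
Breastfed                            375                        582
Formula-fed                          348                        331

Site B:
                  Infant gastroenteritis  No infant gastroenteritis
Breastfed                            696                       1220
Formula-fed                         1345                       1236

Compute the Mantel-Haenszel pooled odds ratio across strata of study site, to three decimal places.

0.547

OR_MH = Σ(aᵢdᵢ/nᵢ) / Σ(bᵢcᵢ/nᵢ), where nᵢ is the stratum total.
Stratum 1 (Site A): n = 1636; a·d/n = 375·331/1636 = 75.8710; b·c/n = 582·348/1636 = 123.7995
Stratum 2 (Site B): n = 4497; a·d/n = 696·1236/4497 = 191.2955; b·c/n = 1220·1345/4497 = 364.8877
OR_MH = (75.8710 + 191.2955) / (123.7995 + 364.8877) = 267.1666 / 488.6872 = 0.54670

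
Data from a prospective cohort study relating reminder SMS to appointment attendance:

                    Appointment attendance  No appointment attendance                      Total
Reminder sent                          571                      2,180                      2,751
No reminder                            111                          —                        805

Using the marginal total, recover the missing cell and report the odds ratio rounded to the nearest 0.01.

1.64

The missing cell is in the unexposed row: 805 − 111 = 694.
So a = 571, b = 2180, c = 111, d = 694.
OR = (a·d)/(b·c) = (571 × 694) / (2180 × 111) = 396274 / 241980 = 1.63763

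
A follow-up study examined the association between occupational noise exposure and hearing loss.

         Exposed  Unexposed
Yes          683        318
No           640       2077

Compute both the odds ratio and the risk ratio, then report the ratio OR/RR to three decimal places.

1.793

Reading the table with exposure as columns: a = 683 (Exposed, case), b = 640 (Exposed, non-case), c = 318 (Unexposed, case), d = 2077.
OR = (683·2077)/(640·318) = 1418591/203520 = 6.97028
Risk in exposed = 683/1323 = 0.51625; risk in unexposed = 318/2395 = 0.13278; RR = 3.88812
OR/RR = 6.97028 / 3.88812 = 1.79271
The outcome is not rare, so the OR lies further from 1 than the RR.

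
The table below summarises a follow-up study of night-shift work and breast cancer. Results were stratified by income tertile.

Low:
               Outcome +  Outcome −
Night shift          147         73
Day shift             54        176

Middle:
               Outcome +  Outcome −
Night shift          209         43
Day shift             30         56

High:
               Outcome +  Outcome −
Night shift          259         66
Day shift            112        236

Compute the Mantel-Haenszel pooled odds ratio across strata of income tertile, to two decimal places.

7.76

OR_MH = Σ(aᵢdᵢ/nᵢ) / Σ(bᵢcᵢ/nᵢ), where nᵢ is the stratum total.
Stratum 1 (Low): n = 450; a·d/n = 147·176/450 = 57.4933; b·c/n = 73·54/450 = 8.7600
Stratum 2 (Middle): n = 338; a·d/n = 209·56/338 = 34.6272; b·c/n = 43·30/338 = 3.8166
Stratum 3 (High): n = 673; a·d/n = 259·236/673 = 90.8232; b·c/n = 66·112/673 = 10.9837
OR_MH = (57.4933 + 34.6272 + 90.8232) / (8.7600 + 3.8166 + 10.9837) = 182.9437 / 23.5602 = 7.76494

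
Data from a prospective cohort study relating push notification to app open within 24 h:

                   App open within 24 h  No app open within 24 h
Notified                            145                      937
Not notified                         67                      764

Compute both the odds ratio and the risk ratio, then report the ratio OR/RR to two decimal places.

1.06

Cells: a = 145, b = 937, c = 67, d = 764.
OR = (145·764)/(937·67) = 110780/62779 = 1.76460
Risk in exposed = 145/1082 = 0.13401; risk in unexposed = 67/831 = 0.08063; RR = 1.66214
OR/RR = 1.76460 / 1.66214 = 1.06165
The outcome is not rare, so the OR lies further from 1 than the RR.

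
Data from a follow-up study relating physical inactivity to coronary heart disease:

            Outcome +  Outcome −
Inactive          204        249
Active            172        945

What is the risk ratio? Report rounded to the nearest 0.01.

2.92

Cells: a = 204, b = 249, c = 172, d = 945.
Risk in exposed = 204/453 = 0.45033; risk in unexposed = 172/1117 = 0.15398.
RR = 0.45033 / 0.15398 = 2.92453
The risk among the exposed is 2.92 times that among the unexposed.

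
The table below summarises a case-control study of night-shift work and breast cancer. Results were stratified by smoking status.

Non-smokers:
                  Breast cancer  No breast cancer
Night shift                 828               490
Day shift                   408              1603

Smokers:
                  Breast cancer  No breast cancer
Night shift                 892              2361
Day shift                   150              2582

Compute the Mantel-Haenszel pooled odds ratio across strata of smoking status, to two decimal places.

6.57

OR_MH = Σ(aᵢdᵢ/nᵢ) / Σ(bᵢcᵢ/nᵢ), where nᵢ is the stratum total.
Stratum 1 (Non-smokers): n = 3329; a·d/n = 828·1603/3329 = 398.7035; b·c/n = 490·408/3329 = 60.0541
Stratum 2 (Smokers): n = 5985; a·d/n = 892·2582/5985 = 384.8194; b·c/n = 2361·150/5985 = 59.1729
OR_MH = (398.7035 + 384.8194) / (60.0541 + 59.1729) = 783.5229 / 119.2270 = 6.57169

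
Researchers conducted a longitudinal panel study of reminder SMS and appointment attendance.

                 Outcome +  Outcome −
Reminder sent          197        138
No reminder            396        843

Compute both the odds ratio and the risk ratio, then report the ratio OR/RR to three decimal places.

1.652

Cells: a = 197, b = 138, c = 396, d = 843.
OR = (197·843)/(138·396) = 166071/54648 = 3.03892
Risk in exposed = 197/335 = 0.58806; risk in unexposed = 396/1239 = 0.31961; RR = 1.83991
OR/RR = 3.03892 / 1.83991 = 1.65167
The outcome is not rare, so the OR lies further from 1 than the RR.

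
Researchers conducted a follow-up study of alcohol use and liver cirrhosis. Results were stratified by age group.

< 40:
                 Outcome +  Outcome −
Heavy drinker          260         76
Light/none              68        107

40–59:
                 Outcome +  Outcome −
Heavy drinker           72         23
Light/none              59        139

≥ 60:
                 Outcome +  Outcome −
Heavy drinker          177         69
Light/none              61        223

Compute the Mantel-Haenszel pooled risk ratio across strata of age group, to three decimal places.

RR_MH = Σ(aᵢ·n₀ᵢ/nᵢ) / Σ(cᵢ·n₁ᵢ/nᵢ), with n₁ᵢ = aᵢ+bᵢ (exposed), n₀ᵢ = cᵢ+dᵢ (unexposed), nᵢ = n₁ᵢ+n₀ᵢ.
Stratum 1 (< 40): n₁ = 336, n₀ = 175, n = 511; a·n₀/n = 260·175/511 = 89.0411; c·n₁/n = 68·336/511 = 44.7123
Stratum 2 (40–59): n₁ = 95, n₀ = 198, n = 293; a·n₀/n = 72·198/293 = 48.6553; c·n₁/n = 59·95/293 = 19.1297
Stratum 3 (≥ 60): n₁ = 246, n₀ = 284, n = 530; a·n₀/n = 177·284/530 = 94.8453; c·n₁/n = 61·246/530 = 28.3132
RR_MH = (89.0411 + 48.6553 + 94.8453) / (44.7123 + 19.1297 + 28.3132) = 232.5417 / 92.1552 = 2.52337

2.523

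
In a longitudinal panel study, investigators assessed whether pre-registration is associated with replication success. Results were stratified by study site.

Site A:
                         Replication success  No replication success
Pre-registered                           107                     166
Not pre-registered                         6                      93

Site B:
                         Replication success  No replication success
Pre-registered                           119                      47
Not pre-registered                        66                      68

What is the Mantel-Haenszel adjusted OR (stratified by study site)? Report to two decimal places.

OR_MH = Σ(aᵢdᵢ/nᵢ) / Σ(bᵢcᵢ/nᵢ), where nᵢ is the stratum total.
Stratum 1 (Site A): n = 372; a·d/n = 107·93/372 = 26.7500; b·c/n = 166·6/372 = 2.6774
Stratum 2 (Site B): n = 300; a·d/n = 119·68/300 = 26.9733; b·c/n = 47·66/300 = 10.3400
OR_MH = (26.7500 + 26.9733) / (2.6774 + 10.3400) = 53.7233 / 13.0174 = 4.12703

4.13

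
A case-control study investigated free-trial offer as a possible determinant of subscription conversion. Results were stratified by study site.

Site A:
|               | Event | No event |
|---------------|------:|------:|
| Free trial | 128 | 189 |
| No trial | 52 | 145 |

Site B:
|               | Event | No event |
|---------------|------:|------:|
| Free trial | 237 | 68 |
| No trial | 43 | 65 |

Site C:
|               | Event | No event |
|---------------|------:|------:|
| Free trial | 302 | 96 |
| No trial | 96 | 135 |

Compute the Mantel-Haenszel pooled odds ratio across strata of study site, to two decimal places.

OR_MH = Σ(aᵢdᵢ/nᵢ) / Σ(bᵢcᵢ/nᵢ), where nᵢ is the stratum total.
Stratum 1 (Site A): n = 514; a·d/n = 128·145/514 = 36.1089; b·c/n = 189·52/514 = 19.1206
Stratum 2 (Site B): n = 413; a·d/n = 237·65/413 = 37.3002; b·c/n = 68·43/413 = 7.0799
Stratum 3 (Site C): n = 629; a·d/n = 302·135/629 = 64.8172; b·c/n = 96·96/629 = 14.6518
OR_MH = (36.1089 + 37.3002 + 64.8172) / (19.1206 + 7.0799 + 14.6518) = 138.2264 / 40.8524 = 3.38356

3.38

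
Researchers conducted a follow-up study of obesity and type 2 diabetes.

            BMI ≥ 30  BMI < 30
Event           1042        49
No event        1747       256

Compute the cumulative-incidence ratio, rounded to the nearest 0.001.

2.326

Reading the table with exposure as columns: a = 1042 (BMI ≥ 30, case), b = 1747 (BMI ≥ 30, non-case), c = 49 (BMI < 30, case), d = 256.
Risk in exposed = 1042/2789 = 0.37361; risk in unexposed = 49/305 = 0.16066.
RR = 0.37361 / 0.16066 = 2.32554
The risk among the exposed is 2.33 times that among the unexposed.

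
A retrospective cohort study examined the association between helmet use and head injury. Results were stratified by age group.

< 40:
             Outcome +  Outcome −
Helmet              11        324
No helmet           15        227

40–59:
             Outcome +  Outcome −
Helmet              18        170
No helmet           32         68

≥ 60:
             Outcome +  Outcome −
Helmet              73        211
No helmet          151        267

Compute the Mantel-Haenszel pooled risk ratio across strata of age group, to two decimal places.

0.60

RR_MH = Σ(aᵢ·n₀ᵢ/nᵢ) / Σ(cᵢ·n₁ᵢ/nᵢ), with n₁ᵢ = aᵢ+bᵢ (exposed), n₀ᵢ = cᵢ+dᵢ (unexposed), nᵢ = n₁ᵢ+n₀ᵢ.
Stratum 1 (< 40): n₁ = 335, n₀ = 242, n = 577; a·n₀/n = 11·242/577 = 4.6135; c·n₁/n = 15·335/577 = 8.7088
Stratum 2 (40–59): n₁ = 188, n₀ = 100, n = 288; a·n₀/n = 18·100/288 = 6.2500; c·n₁/n = 32·188/288 = 20.8889
Stratum 3 (≥ 60): n₁ = 284, n₀ = 418, n = 702; a·n₀/n = 73·418/702 = 43.4672; c·n₁/n = 151·284/702 = 61.0883
RR_MH = (4.6135 + 6.2500 + 43.4672) / (8.7088 + 20.8889 + 61.0883) = 54.3308 / 90.6860 = 0.59911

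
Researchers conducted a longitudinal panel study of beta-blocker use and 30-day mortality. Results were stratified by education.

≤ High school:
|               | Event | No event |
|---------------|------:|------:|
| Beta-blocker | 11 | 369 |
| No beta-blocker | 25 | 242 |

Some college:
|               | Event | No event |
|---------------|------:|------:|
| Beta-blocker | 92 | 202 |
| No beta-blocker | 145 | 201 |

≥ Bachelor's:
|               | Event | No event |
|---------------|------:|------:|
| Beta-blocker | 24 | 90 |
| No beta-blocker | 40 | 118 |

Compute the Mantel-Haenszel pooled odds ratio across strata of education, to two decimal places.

OR_MH = Σ(aᵢdᵢ/nᵢ) / Σ(bᵢcᵢ/nᵢ), where nᵢ is the stratum total.
Stratum 1 (≤ High school): n = 647; a·d/n = 11·242/647 = 4.1144; b·c/n = 369·25/647 = 14.2581
Stratum 2 (Some college): n = 640; a·d/n = 92·201/640 = 28.8938; b·c/n = 202·145/640 = 45.7656
Stratum 3 (≥ Bachelor's): n = 272; a·d/n = 24·118/272 = 10.4118; b·c/n = 90·40/272 = 13.2353
OR_MH = (4.1144 + 28.8938 + 10.4118) / (14.2581 + 45.7656 + 13.2353) = 43.4199 / 73.2590 = 0.59269

0.59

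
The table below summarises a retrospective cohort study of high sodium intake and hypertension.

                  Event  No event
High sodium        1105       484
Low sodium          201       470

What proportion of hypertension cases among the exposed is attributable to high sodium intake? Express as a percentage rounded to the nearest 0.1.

56.9

Cells: a = 1105, b = 484, c = 201, d = 470.
Risk in exposed = 1105/1589 = 0.69541; risk in unexposed = 201/671 = 0.29955.
RR = 0.69541/0.29955 = 2.32148
AR% = (RR − 1)/RR × 100 = (2.32148 − 1)/2.32148 × 100 = 56.9240%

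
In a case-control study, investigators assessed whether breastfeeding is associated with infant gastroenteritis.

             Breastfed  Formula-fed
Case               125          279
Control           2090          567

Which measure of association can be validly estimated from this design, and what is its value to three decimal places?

Reading the table with exposure as columns: a = 125 (Breastfed, case), b = 2090 (Breastfed, non-case), c = 279 (Formula-fed, case), d = 567.
This is a case-control study: participants were sampled on outcome status, so risks in the source population cannot be estimated directly — relative risk is not valid here. The odds ratio is the appropriate measure.
OR = (a·d)/(b·c) = (125 × 567) / (2090 × 279) = 70875 / 583110 = 0.12155

0.122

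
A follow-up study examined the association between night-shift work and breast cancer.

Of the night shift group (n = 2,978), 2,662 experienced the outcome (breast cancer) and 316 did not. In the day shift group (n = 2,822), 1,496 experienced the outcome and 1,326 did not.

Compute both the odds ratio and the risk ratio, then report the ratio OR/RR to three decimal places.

4.428

From the description: a = 2662, b = 316, c = 1496, d = 1326.
OR = (2662·1326)/(316·1496) = 3529812/472736 = 7.46677
Risk in exposed = 2662/2978 = 0.89389; risk in unexposed = 1496/2822 = 0.53012; RR = 1.68620
OR/RR = 7.46677 / 1.68620 = 4.42817
The outcome is not rare, so the OR lies further from 1 than the RR.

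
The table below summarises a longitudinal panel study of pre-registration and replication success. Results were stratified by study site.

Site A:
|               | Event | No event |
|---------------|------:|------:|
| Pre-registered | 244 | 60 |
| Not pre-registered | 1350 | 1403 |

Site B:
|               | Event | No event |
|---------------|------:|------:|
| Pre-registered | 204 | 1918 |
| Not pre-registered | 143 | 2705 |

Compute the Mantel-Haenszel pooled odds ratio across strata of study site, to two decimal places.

OR_MH = Σ(aᵢdᵢ/nᵢ) / Σ(bᵢcᵢ/nᵢ), where nᵢ is the stratum total.
Stratum 1 (Site A): n = 3057; a·d/n = 244·1403/3057 = 111.9830; b·c/n = 60·1350/3057 = 26.4966
Stratum 2 (Site B): n = 4970; a·d/n = 204·2705/4970 = 111.0302; b·c/n = 1918·143/4970 = 55.1859
OR_MH = (111.9830 + 111.0302) / (26.4966 + 55.1859) = 223.0132 / 81.6825 = 2.73024

2.73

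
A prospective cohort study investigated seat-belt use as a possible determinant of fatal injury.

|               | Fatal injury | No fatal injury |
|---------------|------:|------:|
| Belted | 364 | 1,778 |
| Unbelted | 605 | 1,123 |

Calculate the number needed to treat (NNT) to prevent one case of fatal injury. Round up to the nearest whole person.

Risk in treated group = 364/2142 = 0.16993; risk in control = 605/1728 = 0.35012.
Absolute risk reduction = 0.35012 − 0.16993 = 0.18018
NNT = 1 / ARR = 1 / 0.18018 = 5.550 → round up → 6

6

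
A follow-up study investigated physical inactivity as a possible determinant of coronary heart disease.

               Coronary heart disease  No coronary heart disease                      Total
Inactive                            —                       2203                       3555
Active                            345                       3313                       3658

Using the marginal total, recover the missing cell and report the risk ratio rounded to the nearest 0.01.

4.03

The missing cell is in the exposed row: 3555 − 2203 = 1352.
So a = 1352, b = 2203, c = 345, d = 3313.
RR = [a/(a+b)] / [c/(c+d)] = (1352/3555) / (345/3658) = 0.38031/0.09431 = 4.03238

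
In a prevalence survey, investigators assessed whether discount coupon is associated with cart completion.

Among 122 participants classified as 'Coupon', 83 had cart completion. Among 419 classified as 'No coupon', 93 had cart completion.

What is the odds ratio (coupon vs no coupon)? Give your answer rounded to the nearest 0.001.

7.460

From the description: a = 83, b = 39, c = 93, d = 326.
OR = (a·d)/(b·c) = (83 × 326) / (39 × 93) = 27058 / 3627 = 7.46016
The odds of cart completion are about 7.46 times as high in the coupon group.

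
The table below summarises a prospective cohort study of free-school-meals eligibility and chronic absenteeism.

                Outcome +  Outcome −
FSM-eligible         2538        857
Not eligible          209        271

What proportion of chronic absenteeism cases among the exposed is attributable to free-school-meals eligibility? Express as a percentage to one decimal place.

41.8

Cells: a = 2538, b = 857, c = 209, d = 271.
Risk in exposed = 2538/3395 = 0.74757; risk in unexposed = 209/480 = 0.43542.
RR = 0.74757/0.43542 = 1.71691
AR% = (RR − 1)/RR × 100 = (1.71691 − 1)/1.71691 × 100 = 41.7557%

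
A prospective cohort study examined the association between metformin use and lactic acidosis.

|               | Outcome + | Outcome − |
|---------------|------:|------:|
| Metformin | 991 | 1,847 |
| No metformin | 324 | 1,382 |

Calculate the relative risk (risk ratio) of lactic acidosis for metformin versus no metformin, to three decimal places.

1.839

Cells: a = 991, b = 1847, c = 324, d = 1382.
Risk in exposed = 991/2838 = 0.34919; risk in unexposed = 324/1706 = 0.18992.
RR = 0.34919 / 0.18992 = 1.83863
The risk among the exposed is 1.84 times that among the unexposed.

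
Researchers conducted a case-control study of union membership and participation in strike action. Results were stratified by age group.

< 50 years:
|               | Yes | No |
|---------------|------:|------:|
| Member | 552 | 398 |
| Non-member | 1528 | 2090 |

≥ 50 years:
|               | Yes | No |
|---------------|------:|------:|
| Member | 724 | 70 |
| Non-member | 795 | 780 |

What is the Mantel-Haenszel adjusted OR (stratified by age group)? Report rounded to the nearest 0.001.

3.135

OR_MH = Σ(aᵢdᵢ/nᵢ) / Σ(bᵢcᵢ/nᵢ), where nᵢ is the stratum total.
Stratum 1 (< 50 years): n = 4568; a·d/n = 552·2090/4568 = 252.5569; b·c/n = 398·1528/4568 = 133.1313
Stratum 2 (≥ 50 years): n = 2369; a·d/n = 724·780/2369 = 238.3791; b·c/n = 70·795/2369 = 23.4909
OR_MH = (252.5569 + 238.3791) / (133.1313 + 23.4909) = 490.9360 / 156.6223 = 3.13452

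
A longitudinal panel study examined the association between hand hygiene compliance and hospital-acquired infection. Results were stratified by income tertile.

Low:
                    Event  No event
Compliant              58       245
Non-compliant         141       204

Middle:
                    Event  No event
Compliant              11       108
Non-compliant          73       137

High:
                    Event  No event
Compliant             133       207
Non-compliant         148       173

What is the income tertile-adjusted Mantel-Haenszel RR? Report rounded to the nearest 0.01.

RR_MH = Σ(aᵢ·n₀ᵢ/nᵢ) / Σ(cᵢ·n₁ᵢ/nᵢ), with n₁ᵢ = aᵢ+bᵢ (exposed), n₀ᵢ = cᵢ+dᵢ (unexposed), nᵢ = n₁ᵢ+n₀ᵢ.
Stratum 1 (Low): n₁ = 303, n₀ = 345, n = 648; a·n₀/n = 58·345/648 = 30.8796; c·n₁/n = 141·303/648 = 65.9306
Stratum 2 (Middle): n₁ = 119, n₀ = 210, n = 329; a·n₀/n = 11·210/329 = 7.0213; c·n₁/n = 73·119/329 = 26.4043
Stratum 3 (High): n₁ = 340, n₀ = 321, n = 661; a·n₀/n = 133·321/661 = 64.5885; c·n₁/n = 148·340/661 = 76.1271
RR_MH = (30.8796 + 7.0213 + 64.5885) / (65.9306 + 26.4043 + 76.1271) = 102.4894 / 168.4619 = 0.60838

0.61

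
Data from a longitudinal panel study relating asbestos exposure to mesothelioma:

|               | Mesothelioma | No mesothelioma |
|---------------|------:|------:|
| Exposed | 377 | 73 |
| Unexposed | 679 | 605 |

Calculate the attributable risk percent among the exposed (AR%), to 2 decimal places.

Cells: a = 377, b = 73, c = 679, d = 605.
Risk in exposed = 377/450 = 0.83778; risk in unexposed = 679/1284 = 0.52882.
RR = 0.83778/0.52882 = 1.58425
AR% = (RR − 1)/RR × 100 = (1.58425 − 1)/1.58425 × 100 = 36.8787%

36.88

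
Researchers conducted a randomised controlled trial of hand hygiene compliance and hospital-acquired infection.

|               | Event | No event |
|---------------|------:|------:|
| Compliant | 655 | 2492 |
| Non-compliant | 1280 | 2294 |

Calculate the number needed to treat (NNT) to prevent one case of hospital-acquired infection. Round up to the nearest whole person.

7

Risk in treated group = 655/3147 = 0.20813; risk in control = 1280/3574 = 0.35814.
Absolute risk reduction = 0.35814 − 0.20813 = 0.15001
NNT = 1 / ARR = 1 / 0.15001 = 6.666 → round up → 7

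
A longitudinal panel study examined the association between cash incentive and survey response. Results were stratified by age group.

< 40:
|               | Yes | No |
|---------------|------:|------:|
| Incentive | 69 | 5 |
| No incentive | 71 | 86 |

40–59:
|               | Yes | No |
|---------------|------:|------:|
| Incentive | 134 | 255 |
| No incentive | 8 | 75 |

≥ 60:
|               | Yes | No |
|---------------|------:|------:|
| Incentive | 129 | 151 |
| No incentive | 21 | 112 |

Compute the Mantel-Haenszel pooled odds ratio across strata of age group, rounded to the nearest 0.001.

6.055

OR_MH = Σ(aᵢdᵢ/nᵢ) / Σ(bᵢcᵢ/nᵢ), where nᵢ is the stratum total.
Stratum 1 (< 40): n = 231; a·d/n = 69·86/231 = 25.6883; b·c/n = 5·71/231 = 1.5368
Stratum 2 (40–59): n = 472; a·d/n = 134·75/472 = 21.2924; b·c/n = 255·8/472 = 4.3220
Stratum 3 (≥ 60): n = 413; a·d/n = 129·112/413 = 34.9831; b·c/n = 151·21/413 = 7.6780
OR_MH = (25.6883 + 21.2924 + 34.9831) / (1.5368 + 4.3220 + 7.6780) = 81.9637 / 13.5368 = 6.05488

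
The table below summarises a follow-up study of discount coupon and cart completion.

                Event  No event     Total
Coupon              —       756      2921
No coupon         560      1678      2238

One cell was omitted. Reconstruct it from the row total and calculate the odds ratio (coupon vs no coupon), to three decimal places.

8.581

The missing cell is in the exposed row: 2921 − 756 = 2165.
So a = 2165, b = 756, c = 560, d = 1678.
OR = (a·d)/(b·c) = (2165 × 1678) / (756 × 560) = 3632870 / 423360 = 8.58104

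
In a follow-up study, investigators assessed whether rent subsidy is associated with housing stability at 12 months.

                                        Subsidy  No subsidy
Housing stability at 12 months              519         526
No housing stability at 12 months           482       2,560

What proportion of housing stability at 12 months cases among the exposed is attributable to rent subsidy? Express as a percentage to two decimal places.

Reading the table with exposure as columns: a = 519 (Subsidy, case), b = 482 (Subsidy, non-case), c = 526 (No subsidy, case), d = 2560.
Risk in exposed = 519/1001 = 0.51848; risk in unexposed = 526/3086 = 0.17045.
RR = 0.51848/0.17045 = 3.04189
AR% = (RR − 1)/RR × 100 = (3.04189 − 1)/3.04189 × 100 = 67.1257%

67.13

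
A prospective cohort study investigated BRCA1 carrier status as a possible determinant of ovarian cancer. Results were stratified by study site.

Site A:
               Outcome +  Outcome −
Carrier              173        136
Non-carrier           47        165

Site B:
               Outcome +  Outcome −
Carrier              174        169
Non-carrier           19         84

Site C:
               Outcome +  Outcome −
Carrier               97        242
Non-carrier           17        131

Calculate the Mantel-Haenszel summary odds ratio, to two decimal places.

OR_MH = Σ(aᵢdᵢ/nᵢ) / Σ(bᵢcᵢ/nᵢ), where nᵢ is the stratum total.
Stratum 1 (Site A): n = 521; a·d/n = 173·165/521 = 54.7889; b·c/n = 136·47/521 = 12.2687
Stratum 2 (Site B): n = 446; a·d/n = 174·84/446 = 32.7713; b·c/n = 169·19/446 = 7.1996
Stratum 3 (Site C): n = 487; a·d/n = 97·131/487 = 26.0924; b·c/n = 242·17/487 = 8.4476
OR_MH = (54.7889 + 32.7713 + 26.0924) / (12.2687 + 7.1996 + 8.4476) = 113.6526 / 27.9159 = 4.07125

4.07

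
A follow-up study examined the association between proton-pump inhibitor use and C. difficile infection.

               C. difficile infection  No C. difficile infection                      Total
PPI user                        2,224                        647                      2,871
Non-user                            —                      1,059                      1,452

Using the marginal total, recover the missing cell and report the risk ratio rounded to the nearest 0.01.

The missing cell is in the unexposed row: 1452 − 1059 = 393.
So a = 2224, b = 647, c = 393, d = 1059.
RR = [a/(a+b)] / [c/(c+d)] = (2224/2871) / (393/1452) = 0.77464/0.27066 = 2.86204

2.86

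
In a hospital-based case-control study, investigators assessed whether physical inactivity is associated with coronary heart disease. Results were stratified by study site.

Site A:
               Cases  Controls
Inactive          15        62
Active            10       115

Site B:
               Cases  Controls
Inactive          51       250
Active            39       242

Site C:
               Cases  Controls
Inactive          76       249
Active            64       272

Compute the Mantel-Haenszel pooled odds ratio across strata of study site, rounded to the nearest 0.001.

OR_MH = Σ(aᵢdᵢ/nᵢ) / Σ(bᵢcᵢ/nᵢ), where nᵢ is the stratum total.
Stratum 1 (Site A): n = 202; a·d/n = 15·115/202 = 8.5396; b·c/n = 62·10/202 = 3.0693
Stratum 2 (Site B): n = 582; a·d/n = 51·242/582 = 21.2062; b·c/n = 250·39/582 = 16.7526
Stratum 3 (Site C): n = 661; a·d/n = 76·272/661 = 31.2738; b·c/n = 249·64/661 = 24.1089
OR_MH = (8.5396 + 21.2062 + 31.2738) / (3.0693 + 16.7526 + 24.1089) = 61.0196 / 43.9308 = 1.38899

1.389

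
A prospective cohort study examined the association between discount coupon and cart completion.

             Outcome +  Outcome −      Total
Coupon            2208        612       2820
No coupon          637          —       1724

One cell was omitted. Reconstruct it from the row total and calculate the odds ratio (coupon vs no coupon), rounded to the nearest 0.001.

The missing cell is in the unexposed row: 1724 − 637 = 1087.
So a = 2208, b = 612, c = 637, d = 1087.
OR = (a·d)/(b·c) = (2208 × 1087) / (612 × 637) = 2400096 / 389844 = 6.15655

6.157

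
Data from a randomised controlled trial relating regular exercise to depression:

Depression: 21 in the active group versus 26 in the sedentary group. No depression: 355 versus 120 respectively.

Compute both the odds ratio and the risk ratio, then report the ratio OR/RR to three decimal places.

From the description: a = 21, b = 355, c = 26, d = 120.
OR = (21·120)/(355·26) = 2520/9230 = 0.27302
Risk in exposed = 21/376 = 0.05585; risk in unexposed = 26/146 = 0.17808; RR = 0.31363
OR/RR = 0.27302 / 0.31363 = 0.87054
The outcome is not rare, so the OR lies further from 1 than the RR.

0.871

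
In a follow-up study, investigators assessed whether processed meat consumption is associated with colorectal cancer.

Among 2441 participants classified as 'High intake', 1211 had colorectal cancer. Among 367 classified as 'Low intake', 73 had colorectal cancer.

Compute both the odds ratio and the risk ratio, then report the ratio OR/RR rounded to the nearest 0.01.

From the description: a = 1211, b = 1230, c = 73, d = 294.
OR = (1211·294)/(1230·73) = 356034/89790 = 3.96519
Risk in exposed = 1211/2441 = 0.49611; risk in unexposed = 73/367 = 0.19891; RR = 2.49413
OR/RR = 3.96519 / 2.49413 = 1.58981
The outcome is not rare, so the OR lies further from 1 than the RR.

1.59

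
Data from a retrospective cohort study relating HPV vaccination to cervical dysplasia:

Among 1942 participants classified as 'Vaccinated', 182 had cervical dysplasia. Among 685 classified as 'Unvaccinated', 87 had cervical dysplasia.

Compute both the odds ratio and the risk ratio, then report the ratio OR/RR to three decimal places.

From the description: a = 182, b = 1760, c = 87, d = 598.
OR = (182·598)/(1760·87) = 108836/153120 = 0.71079
Risk in exposed = 182/1942 = 0.09372; risk in unexposed = 87/685 = 0.12701; RR = 0.73789
OR/RR = 0.71079 / 0.73789 = 0.96327
The outcome is not rare, so the OR lies further from 1 than the RR.

0.963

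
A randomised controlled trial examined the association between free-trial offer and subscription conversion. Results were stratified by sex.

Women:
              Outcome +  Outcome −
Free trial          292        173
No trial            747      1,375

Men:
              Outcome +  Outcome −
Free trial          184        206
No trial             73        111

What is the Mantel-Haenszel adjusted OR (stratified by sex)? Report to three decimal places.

OR_MH = Σ(aᵢdᵢ/nᵢ) / Σ(bᵢcᵢ/nᵢ), where nᵢ is the stratum total.
Stratum 1 (Women): n = 2587; a·d/n = 292·1375/2587 = 155.1991; b·c/n = 173·747/2587 = 49.9540
Stratum 2 (Men): n = 574; a·d/n = 184·111/574 = 35.5819; b·c/n = 206·73/574 = 26.1986
OR_MH = (155.1991 + 35.5819) / (49.9540 + 26.1986) = 190.7810 / 76.1526 = 2.50525

2.505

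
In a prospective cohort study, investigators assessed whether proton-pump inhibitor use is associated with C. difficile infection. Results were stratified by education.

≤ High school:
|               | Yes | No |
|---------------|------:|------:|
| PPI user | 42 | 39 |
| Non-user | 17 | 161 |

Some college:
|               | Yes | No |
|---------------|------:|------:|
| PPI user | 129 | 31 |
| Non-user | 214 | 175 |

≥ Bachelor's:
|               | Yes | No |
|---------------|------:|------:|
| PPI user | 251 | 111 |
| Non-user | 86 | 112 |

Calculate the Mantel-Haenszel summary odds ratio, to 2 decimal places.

3.71

OR_MH = Σ(aᵢdᵢ/nᵢ) / Σ(bᵢcᵢ/nᵢ), where nᵢ is the stratum total.
Stratum 1 (≤ High school): n = 259; a·d/n = 42·161/259 = 26.1081; b·c/n = 39·17/259 = 2.5598
Stratum 2 (Some college): n = 549; a·d/n = 129·175/549 = 41.1202; b·c/n = 31·214/549 = 12.0838
Stratum 3 (≥ Bachelor's): n = 560; a·d/n = 251·112/560 = 50.2000; b·c/n = 111·86/560 = 17.0464
OR_MH = (26.1081 + 41.1202 + 50.2000) / (2.5598 + 12.0838 + 17.0464) = 117.4283 / 31.6901 = 3.70553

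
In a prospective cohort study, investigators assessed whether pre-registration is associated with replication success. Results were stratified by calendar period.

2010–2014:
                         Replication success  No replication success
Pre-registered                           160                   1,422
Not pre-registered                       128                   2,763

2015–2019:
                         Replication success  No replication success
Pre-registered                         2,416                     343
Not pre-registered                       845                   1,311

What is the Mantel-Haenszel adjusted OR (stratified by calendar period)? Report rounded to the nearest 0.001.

OR_MH = Σ(aᵢdᵢ/nᵢ) / Σ(bᵢcᵢ/nᵢ), where nᵢ is the stratum total.
Stratum 1 (2010–2014): n = 4473; a·d/n = 160·2763/4473 = 98.8330; b·c/n = 1422·128/4473 = 40.6922
Stratum 2 (2015–2019): n = 4915; a·d/n = 2416·1311/4915 = 644.4305; b·c/n = 343·845/4915 = 58.9695
OR_MH = (98.8330 + 644.4305) / (40.6922 + 58.9695) = 743.2635 / 99.6616 = 7.45787

7.458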